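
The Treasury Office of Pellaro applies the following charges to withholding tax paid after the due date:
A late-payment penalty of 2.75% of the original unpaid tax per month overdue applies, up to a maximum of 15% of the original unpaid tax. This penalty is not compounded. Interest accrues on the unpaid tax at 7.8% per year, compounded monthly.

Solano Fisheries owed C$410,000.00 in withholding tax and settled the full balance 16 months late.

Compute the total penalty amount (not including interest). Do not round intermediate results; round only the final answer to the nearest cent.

Penalty (uncapped): 16 × 2.75% × C$410,000.00 = C$180,400.00; cap = 15% × C$410,000.00 = C$61,500.00 → penalty = C$61,500.00

C$61,500.00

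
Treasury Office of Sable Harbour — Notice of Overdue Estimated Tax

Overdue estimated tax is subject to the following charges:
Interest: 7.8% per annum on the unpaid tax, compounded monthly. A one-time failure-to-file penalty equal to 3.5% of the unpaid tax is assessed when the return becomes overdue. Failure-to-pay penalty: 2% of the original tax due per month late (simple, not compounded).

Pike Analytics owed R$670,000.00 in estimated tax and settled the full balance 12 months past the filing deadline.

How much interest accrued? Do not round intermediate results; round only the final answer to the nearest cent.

Interest (7.8%/yr ÷ 12 = 0.65%/month): R$670,000.00 × ((1 + 0.0065)^12 − 1) = R$54,169.3729…

R$54,169.37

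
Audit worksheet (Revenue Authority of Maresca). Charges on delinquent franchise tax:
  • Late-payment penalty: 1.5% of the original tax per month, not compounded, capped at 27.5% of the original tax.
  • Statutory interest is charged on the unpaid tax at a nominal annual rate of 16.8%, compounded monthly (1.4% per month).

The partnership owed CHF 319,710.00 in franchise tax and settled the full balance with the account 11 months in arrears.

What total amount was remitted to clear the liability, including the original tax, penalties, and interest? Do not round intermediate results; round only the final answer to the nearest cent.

Penalty: 11 × 1.5% × CHF 319,710.00 = CHF 52,752.15 (below the 27.5% cap of CHF 87,920.25)
Interest: CHF 319,710.00 × ((1 + 0.014)^11 − 1) = CHF 319,710.00 × 0.1652457… = CHF 52,830.6993…
Total = CHF 319,710.00 + CHF 52,752.1500 + CHF 52,830.6993… = CHF 425,292.85

CHF 425,292.85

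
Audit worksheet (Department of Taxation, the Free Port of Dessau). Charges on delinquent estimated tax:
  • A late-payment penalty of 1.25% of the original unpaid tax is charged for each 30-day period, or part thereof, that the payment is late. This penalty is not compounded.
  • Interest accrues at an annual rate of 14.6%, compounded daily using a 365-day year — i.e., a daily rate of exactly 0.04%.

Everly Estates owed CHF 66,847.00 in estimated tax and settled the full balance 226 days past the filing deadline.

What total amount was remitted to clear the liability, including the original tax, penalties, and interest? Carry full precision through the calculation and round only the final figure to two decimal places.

Penalty periods: ⌈226/30⌉ = 8; penalty = 8 × 1.25% × CHF 66,847.00 = CHF 6,684.70
Interest: CHF 66,847.00 × ((1 + 0.0004)^226 − 1) = CHF 66,847.00 × 0.09459226… = CHF 6,323.2085…
Total = CHF 66,847.00 + CHF 6,684.7000 + CHF 6,323.2085… = CHF 79,854.91

CHF 79,854.91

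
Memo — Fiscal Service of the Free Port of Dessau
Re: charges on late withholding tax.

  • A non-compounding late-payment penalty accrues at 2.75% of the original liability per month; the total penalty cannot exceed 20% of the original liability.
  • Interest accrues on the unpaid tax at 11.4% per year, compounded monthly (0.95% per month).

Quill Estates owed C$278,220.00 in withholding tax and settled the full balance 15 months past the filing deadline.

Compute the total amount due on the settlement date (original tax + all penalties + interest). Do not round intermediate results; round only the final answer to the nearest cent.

C$376,258.53

Penalty (uncapped): 15 × 2.75% × C$278,220.00 = C$114,765.75; cap = 20% × C$278,220.00 = C$55,644.00 → penalty = C$55,644.00
Interest: C$278,220.00 × ((1 + 0.0095)^15 − 1) = C$278,220.00 × 0.1523777… = C$42,394.5264…
Total = C$278,220.00 + C$55,644.0000 + C$42,394.5264… = C$376,258.53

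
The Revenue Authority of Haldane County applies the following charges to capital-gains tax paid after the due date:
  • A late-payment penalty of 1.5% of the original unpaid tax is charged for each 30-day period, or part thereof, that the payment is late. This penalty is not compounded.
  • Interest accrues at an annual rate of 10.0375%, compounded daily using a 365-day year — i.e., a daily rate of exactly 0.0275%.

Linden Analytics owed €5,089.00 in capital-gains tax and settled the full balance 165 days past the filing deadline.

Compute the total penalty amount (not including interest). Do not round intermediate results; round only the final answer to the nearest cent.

€458.01

Penalty periods: ⌈165/30⌉ = 6; penalty = 6 × 1.5% × €5,089.00 = €458.01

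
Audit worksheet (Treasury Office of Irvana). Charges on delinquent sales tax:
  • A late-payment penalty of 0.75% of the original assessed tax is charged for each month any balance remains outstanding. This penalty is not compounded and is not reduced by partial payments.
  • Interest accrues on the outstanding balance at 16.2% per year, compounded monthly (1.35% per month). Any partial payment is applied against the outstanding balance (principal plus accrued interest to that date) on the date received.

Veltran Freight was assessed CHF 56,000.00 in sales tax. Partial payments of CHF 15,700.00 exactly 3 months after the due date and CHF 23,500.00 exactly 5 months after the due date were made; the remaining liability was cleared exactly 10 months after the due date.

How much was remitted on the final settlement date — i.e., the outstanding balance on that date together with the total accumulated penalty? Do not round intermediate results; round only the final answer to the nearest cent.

CHF 25,861.43

Balance at month 3: CHF 56,000.0000 × (1 + 0.0135)^3 = CHF 58,298.7558…
After CHF 15,700.00 payment: CHF 58,298.7558… − CHF 15,700.00 = CHF 42,598.7558…
Balance at month 5: CHF 42,598.7558… × (1 + 0.0135)^2 = CHF 43,756.6858…
After CHF 23,500.00 payment: CHF 43,756.6858… − CHF 23,500.00 = CHF 20,256.6858…
Balance at month 10: CHF 20,256.6858… × (1 + 0.0135)^5 = CHF 21,661.4317…
Penalty: 10 × 0.75% × CHF 56,000.00 = CHF 4,200.00
Final settlement = outstanding balance + penalty = CHF 21,661.4317… + CHF 4,200.00 = CHF 25,861.43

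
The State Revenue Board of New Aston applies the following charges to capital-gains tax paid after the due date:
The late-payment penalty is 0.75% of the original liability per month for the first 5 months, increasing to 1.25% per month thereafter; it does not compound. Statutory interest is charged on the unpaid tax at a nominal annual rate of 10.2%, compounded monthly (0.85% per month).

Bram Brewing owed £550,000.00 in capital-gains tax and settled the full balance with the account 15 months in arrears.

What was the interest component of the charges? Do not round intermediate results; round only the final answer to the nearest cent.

Interest: £550,000.00 × ((1 + 0.0085)^15 − 1) = £550,000.00 × 0.1353729… = £74,455.1156…

£74,455.12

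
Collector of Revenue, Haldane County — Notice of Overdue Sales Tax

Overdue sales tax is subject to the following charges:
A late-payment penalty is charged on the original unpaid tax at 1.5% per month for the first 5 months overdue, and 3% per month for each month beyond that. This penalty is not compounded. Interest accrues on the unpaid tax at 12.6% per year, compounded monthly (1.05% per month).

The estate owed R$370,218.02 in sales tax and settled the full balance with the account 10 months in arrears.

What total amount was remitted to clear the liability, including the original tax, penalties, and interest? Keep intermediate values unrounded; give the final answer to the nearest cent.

R$494,279.10

Penalty, months 1–5: 5 × 1.5% × R$370,218.02 = R$27,766.35…
Penalty, months 6–10: 5 × 3% × R$370,218.02 = R$55,532.70…
Interest: R$370,218.02 × ((1 + 0.0105)^10 − 1) = R$370,218.02 × 0.1101028… = R$40,762.0221…
Total = R$370,218.02 + R$83,299.0545 + R$40,762.0221… = R$494,279.10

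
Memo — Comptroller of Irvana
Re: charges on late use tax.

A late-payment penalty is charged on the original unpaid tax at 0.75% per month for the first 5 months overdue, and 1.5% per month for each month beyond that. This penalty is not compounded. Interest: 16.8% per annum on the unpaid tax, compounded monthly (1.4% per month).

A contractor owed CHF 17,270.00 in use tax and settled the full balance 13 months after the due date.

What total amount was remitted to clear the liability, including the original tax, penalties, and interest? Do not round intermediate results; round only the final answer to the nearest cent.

Penalty, months 1–5: 5 × 0.75% × CHF 17,270.00 = CHF 647.63…
Penalty, months 6–13: 8 × 1.5% × CHF 17,270.00 = CHF 2,072.40
Interest: CHF 17,270.00 × ((1 + 0.014)^13 − 1) = CHF 17,270.00 × 0.1981010… = CHF 3,421.2035…
Total = CHF 17,270.00 + CHF 2,720.0250 + CHF 3,421.2035… = CHF 23,411.23

CHF 23,411.23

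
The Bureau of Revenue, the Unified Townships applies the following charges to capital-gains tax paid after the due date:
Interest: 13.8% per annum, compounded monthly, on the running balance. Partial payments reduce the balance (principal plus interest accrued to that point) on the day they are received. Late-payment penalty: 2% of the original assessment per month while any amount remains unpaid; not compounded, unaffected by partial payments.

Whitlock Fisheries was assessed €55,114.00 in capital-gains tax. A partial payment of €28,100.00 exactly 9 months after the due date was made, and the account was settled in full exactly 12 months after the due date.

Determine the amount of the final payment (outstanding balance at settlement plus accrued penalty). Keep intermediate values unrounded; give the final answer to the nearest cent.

€47,366.44

Monthly rate = 13.8% ÷ 12 = 1.15%
Balance at month 9: €55,114.0000 × (1 + 0.0115)^9 = €61,087.8606…
After €28,100.00 payment: €61,087.8606… − €28,100.00 = €32,987.8606…
Balance at month 12: €32,987.8606… × (1 + 0.0115)^3 = €34,139.0799…
Penalty: 12 × 2% × €55,114.00 = €13,227.36
Final settlement = outstanding balance + penalty = €34,139.0799… + €13,227.36 = €47,366.44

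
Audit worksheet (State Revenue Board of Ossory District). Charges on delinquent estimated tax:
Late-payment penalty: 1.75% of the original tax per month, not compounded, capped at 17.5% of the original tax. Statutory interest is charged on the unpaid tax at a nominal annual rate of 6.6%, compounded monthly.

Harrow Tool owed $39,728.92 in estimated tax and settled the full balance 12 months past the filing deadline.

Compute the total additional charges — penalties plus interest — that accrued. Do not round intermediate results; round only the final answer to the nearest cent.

Penalty (uncapped): 12 × 1.75% × $39,728.92 = $8,343.07…; cap = 17.5% × $39,728.92 = $6,952.56… → penalty = $6,952.56…
Interest (6.6%/yr ÷ 12 = 0.55%/month): $39,728.92 × ((1 + 0.0055)^12 − 1) = $2,702.8998…
Penalties + interest = $6,952.5610 + $2,702.8998… = $9,655.46

$9,655.46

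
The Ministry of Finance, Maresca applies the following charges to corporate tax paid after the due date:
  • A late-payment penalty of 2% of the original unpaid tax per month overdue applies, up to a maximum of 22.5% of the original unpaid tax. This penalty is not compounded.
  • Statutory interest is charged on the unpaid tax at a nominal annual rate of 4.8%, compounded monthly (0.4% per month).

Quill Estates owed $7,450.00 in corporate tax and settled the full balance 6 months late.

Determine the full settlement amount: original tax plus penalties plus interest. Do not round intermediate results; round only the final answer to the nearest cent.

Penalty: 6 × 2% × $7,450.00 = $894.00 (below the 22.5% cap of $1,676.25)
Interest: $7,450.00 × ((1 + 0.004)^6 − 1) = $7,450.00 × 0.0242413… = $180.5976…
Total = $7,450.00 + $894.0000 + $180.5976… = $8,524.60

$8,524.60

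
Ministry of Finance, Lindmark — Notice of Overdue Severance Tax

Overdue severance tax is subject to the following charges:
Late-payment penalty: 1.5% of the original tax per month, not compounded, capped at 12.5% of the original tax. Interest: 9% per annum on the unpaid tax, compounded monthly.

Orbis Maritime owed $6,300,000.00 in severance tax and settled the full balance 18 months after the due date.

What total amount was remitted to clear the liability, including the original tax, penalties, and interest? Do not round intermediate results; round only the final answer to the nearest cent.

Penalty (uncapped): 18 × 1.5% × $6,300,000.00 = $1,701,000.00; cap = 12.5% × $6,300,000.00 = $787,500.00 → penalty = $787,500.00
Interest (9%/yr ÷ 12 = 0.75%/month): $6,300,000.00 × ((1 + 0.0075)^18 − 1) = $906,950.4488…
Total = $6,300,000.00 + $787,500.0000 + $906,950.4488… = $7,994,450.45

$7,994,450.45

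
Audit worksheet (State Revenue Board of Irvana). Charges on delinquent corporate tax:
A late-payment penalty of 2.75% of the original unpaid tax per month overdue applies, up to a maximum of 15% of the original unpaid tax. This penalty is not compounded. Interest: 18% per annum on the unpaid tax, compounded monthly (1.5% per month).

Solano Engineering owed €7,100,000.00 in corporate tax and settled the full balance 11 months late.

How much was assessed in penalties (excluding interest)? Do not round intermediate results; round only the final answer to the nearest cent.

Penalty (uncapped): 11 × 2.75% × €7,100,000.00 = €2,147,750.00; cap = 15% × €7,100,000.00 = €1,065,000.00 → penalty = €1,065,000.00

€1,065,000.00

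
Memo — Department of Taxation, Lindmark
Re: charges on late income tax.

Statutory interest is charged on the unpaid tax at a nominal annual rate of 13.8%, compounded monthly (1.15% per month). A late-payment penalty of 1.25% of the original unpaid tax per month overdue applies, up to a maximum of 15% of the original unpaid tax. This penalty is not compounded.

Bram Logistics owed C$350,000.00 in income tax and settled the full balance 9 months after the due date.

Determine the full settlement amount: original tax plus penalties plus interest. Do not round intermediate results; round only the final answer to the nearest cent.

Penalty: 9 × 1.25% × C$350,000.00 = C$39,375.00 (below the 15% cap of C$52,500.00)
Interest: C$350,000.00 × ((1 + 0.0115)^9 − 1) = C$350,000.00 × 0.1083910… = C$37,936.8440…
Total = C$350,000.00 + C$39,375.0000 + C$37,936.8440… = C$427,311.84

C$427,311.84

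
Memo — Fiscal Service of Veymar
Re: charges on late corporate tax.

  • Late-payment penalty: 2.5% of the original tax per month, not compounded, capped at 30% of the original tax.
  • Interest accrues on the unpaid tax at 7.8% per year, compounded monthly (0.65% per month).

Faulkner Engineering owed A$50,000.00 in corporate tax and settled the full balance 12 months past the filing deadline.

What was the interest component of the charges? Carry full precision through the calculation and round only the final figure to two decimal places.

A$4,042.49

Interest: A$50,000.00 × ((1 + 0.0065)^12 − 1) = A$50,000.00 × 0.0808498… = A$4,042.4905…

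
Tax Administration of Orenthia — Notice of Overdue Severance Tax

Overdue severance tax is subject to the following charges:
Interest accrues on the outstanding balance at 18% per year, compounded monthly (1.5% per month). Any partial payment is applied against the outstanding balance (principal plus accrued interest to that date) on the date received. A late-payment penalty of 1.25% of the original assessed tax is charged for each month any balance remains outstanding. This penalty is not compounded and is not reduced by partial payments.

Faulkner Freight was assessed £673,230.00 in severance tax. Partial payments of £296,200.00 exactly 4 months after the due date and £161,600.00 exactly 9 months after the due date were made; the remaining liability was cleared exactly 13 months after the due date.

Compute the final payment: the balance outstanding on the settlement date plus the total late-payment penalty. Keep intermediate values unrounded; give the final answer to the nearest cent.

£416,211.33

Balance at month 4: £673,230.0000 × (1 + 0.015)^4 = £714,541.7832…
After £296,200.00 payment: £714,541.7832… − £296,200.00 = £418,341.7832…
Balance at month 9: £418,341.7832… × (1 + 0.015)^5 = £450,672.9112…
After £161,600.00 payment: £450,672.9112… − £161,600.00 = £289,072.9112…
Balance at month 13: £289,072.9112… × (1 + 0.015)^4 = £306,811.4514…
Penalty: 13 × 1.25% × £673,230.00 = £109,399.88…
Final settlement = outstanding balance + penalty = £306,811.4514… + £109,399.88… = £416,211.33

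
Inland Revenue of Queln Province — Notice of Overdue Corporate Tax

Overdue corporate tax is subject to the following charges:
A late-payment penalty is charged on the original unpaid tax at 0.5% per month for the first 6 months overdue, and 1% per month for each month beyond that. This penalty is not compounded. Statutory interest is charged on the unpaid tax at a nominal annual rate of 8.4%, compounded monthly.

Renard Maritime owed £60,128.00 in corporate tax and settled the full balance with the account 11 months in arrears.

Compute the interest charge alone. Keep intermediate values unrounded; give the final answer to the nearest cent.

£4,795.35

Interest (8.4%/yr ÷ 12 = 0.7%/month): £60,128.00 × ((1 + 0.007)^11 − 1) = £4,795.3520…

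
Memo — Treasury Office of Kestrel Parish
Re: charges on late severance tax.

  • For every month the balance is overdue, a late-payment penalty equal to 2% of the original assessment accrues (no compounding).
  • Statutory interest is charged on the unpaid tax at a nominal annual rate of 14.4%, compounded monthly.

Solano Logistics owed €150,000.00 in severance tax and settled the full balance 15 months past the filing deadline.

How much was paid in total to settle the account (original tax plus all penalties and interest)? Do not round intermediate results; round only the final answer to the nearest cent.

Late-payment penalty = 2% × €150,000.00 × 15 mo = €45,000.00
Interest (14.4%/yr ÷ 12 = 1.2%/month): €150,000.00 × ((1 + 0.012)^15 − 1) = €29,390.2961…
Total = €150,000.00 + €45,000.0000 + €29,390.2961… = €224,390.30

€224,390.30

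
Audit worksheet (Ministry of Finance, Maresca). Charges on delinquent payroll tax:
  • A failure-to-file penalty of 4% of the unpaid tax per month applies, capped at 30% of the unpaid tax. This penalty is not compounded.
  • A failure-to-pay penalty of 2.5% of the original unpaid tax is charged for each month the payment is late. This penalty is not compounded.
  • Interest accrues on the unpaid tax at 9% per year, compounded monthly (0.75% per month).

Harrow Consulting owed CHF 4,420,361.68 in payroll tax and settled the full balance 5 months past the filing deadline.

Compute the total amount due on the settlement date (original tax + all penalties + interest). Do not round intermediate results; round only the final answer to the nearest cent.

Failure-to-file: 5 × 4% × CHF 4,420,361.68 = CHF 884,072.34… (under the 30% cap)
Failure-to-pay penalty: 5 × 2.5% × CHF 4,420,361.68 = CHF 552,545.21
Interest: CHF 4,420,361.68 × ((1 + 0.0075)^5 − 1) = CHF 4,420,361.68 × 0.0380667… = CHF 168,268.7349…
Total = CHF 4,420,361.68 + CHF 1,436,617.5460 + CHF 168,268.7349… = CHF 6,025,247.96

CHF 6,025,247.96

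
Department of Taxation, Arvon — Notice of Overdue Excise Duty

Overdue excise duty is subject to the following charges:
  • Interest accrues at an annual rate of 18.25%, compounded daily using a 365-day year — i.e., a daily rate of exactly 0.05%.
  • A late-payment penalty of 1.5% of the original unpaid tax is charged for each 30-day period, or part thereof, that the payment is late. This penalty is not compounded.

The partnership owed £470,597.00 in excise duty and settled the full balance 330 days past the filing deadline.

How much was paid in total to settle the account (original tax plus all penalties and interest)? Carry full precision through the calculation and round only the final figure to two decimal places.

£632,644.48

Penalty periods: ⌈330/30⌉ = 11; penalty = 11 × 1.5% × £470,597.00 = £77,648.51…
Interest: £470,597.00 × ((1 + 0.0005)^330 − 1) = £470,597.00 × 0.17934449… = £84,398.9771…
Total = £470,597.00 + £77,648.5050 + £84,398.9771… = £632,644.48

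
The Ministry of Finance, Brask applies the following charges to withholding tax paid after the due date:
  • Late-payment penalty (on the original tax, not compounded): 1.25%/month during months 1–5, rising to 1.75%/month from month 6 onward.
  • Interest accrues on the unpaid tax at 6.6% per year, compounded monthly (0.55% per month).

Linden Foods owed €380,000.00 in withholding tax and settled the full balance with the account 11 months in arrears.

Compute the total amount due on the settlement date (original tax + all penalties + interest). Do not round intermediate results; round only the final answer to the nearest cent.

€467,282.77

Penalty, months 1–5: 5 × 1.25% × €380,000.00 = €23,750.00
Penalty, months 6–11: 6 × 1.75% × €380,000.00 = €39,900.00
Interest: €380,000.00 × ((1 + 0.0055)^11 − 1) = €380,000.00 × 0.0621915… = €23,632.7723…
Total = €380,000.00 + €63,650.0000 + €23,632.7723… = €467,282.77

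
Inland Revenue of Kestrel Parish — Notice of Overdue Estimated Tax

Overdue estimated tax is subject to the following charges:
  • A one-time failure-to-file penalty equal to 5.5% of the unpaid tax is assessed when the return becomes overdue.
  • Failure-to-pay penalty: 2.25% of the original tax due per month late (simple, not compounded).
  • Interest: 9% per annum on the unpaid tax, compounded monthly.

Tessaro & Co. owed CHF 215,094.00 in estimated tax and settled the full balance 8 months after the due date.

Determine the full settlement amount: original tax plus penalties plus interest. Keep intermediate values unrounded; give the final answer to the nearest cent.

CHF 278,890.63

Failure-to-file penalty: 5.5% × CHF 215,094.00 = CHF 11,830.17
Failure-to-pay penalty: 8 × 2.25% × CHF 215,094.00 = CHF 38,716.92
Interest (9%/yr ÷ 12 = 0.75%/month): CHF 215,094.00 × ((1 + 0.0075)^8 − 1) = CHF 13,249.5426…
Total = CHF 215,094.00 + CHF 50,547.0900 + CHF 13,249.5426… = CHF 278,890.63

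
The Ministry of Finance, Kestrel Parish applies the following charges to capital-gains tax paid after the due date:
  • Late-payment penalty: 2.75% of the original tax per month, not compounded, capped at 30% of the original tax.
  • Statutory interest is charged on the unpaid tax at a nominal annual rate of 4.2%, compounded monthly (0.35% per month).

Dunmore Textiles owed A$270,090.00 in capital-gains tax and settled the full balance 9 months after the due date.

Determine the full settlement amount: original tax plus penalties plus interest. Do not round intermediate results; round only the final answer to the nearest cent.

Penalty: 9 × 2.75% × A$270,090.00 = A$66,847.28… (below the 30% cap of A$81,027.00)
Interest: A$270,090.00 × ((1 + 0.0035)^9 − 1) = A$270,090.00 × 0.0319446… = A$8,627.9225…
Total = A$270,090.00 + A$66,847.2750 + A$8,627.9225… = A$345,565.20

A$345,565.20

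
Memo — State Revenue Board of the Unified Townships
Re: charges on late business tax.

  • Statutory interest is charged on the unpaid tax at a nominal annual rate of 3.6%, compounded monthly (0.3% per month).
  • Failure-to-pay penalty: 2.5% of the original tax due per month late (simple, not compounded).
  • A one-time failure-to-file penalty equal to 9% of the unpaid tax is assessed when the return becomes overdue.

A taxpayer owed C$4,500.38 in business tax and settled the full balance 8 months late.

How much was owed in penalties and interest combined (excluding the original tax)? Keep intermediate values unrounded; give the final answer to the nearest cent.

Failure-to-file penalty: 9% × C$4,500.38 = C$405.03…
Failure-to-pay penalty = 2.5% × C$4,500.38 × 8 mo = C$900.08…
Interest: C$4,500.38 × ((1 + 0.003)^8 − 1) = C$4,500.38 × 0.0242535… = C$109.1500…
Penalties + interest = C$1,305.1102 + C$109.1500… = C$1,414.26

C$1,414.26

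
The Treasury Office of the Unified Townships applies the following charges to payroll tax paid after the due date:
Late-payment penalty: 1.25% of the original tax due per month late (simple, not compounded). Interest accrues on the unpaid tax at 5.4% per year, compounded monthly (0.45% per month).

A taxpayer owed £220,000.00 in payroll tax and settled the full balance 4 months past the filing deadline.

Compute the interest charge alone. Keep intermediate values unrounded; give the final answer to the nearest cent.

£3,986.81

Interest: £220,000.00 × ((1 + 0.0045)^4 − 1) = £220,000.00 × 0.0181219… = £3,986.8103…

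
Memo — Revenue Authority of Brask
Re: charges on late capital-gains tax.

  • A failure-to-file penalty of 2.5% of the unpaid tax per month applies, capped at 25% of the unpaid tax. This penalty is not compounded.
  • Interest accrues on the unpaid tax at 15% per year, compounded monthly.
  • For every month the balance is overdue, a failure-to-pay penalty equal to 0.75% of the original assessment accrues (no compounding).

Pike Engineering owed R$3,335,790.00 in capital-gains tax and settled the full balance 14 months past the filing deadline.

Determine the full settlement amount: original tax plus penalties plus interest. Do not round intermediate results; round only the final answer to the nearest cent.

R$5,153,644.60

Failure-to-file: 14 × 2.5% × R$3,335,790.00 = R$1,167,526.50, capped at 25% × R$3,335,790.00 = R$833,947.50
Failure-to-pay penalty = 0.75% × R$3,335,790.00 × 14 mo = R$350,257.95
Interest (15%/yr ÷ 12 = 1.25%/month): R$3,335,790.00 × ((1 + 0.0125)^14 − 1) = R$633,649.1507…
Total = R$3,335,790.00 + R$1,184,205.4500 + R$633,649.1507… = R$5,153,644.60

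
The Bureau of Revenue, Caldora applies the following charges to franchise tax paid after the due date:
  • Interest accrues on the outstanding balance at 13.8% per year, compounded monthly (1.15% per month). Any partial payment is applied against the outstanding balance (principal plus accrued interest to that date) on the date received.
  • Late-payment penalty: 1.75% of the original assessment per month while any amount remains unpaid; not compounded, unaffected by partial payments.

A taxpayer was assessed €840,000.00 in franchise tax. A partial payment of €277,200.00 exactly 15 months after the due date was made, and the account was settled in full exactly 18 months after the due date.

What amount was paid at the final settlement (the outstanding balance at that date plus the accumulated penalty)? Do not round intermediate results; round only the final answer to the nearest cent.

€1,009,691.88

Balance at month 15: €840,000.0000 × (1 + 0.0115)^15 = €997,166.2998…
After €277,200.00 payment: €997,166.2998… − €277,200.00 = €719,966.2998…
Balance at month 18: €719,966.2998… × (1 + 0.0115)^3 = €745,091.8787…
Penalty: 18 × 1.75% × €840,000.00 = €264,600.00
Final settlement = outstanding balance + penalty = €745,091.8787… + €264,600.00 = €1,009,691.88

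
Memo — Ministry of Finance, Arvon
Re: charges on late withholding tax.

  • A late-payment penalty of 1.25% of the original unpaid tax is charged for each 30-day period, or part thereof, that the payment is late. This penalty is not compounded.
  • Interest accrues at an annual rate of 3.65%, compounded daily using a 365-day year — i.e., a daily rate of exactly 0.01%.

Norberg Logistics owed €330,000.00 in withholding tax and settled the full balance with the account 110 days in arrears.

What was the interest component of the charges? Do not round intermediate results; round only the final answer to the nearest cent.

€3,649.85

Interest: €330,000.00 × ((1 + 0.0001)^110 − 1) = €330,000.00 × 0.01106017… = €3,649.8549…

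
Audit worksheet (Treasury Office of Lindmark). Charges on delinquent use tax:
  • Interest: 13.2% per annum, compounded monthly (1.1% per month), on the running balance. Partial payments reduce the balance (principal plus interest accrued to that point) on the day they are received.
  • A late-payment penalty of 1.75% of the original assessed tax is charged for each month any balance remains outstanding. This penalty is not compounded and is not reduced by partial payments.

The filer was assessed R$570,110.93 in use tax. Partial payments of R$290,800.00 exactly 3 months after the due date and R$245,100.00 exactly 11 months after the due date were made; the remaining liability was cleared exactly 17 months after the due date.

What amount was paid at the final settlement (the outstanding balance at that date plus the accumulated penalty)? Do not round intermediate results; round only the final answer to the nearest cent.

R$255,589.38

Balance at month 3: R$570,110.9300 × (1 + 0.011)^3 = R$589,132.2998…
After R$290,800.00 payment: R$589,132.2998… − R$290,800.00 = R$298,332.2998…
Balance at month 11: R$298,332.2998… × (1 + 0.011)^8 = R$325,618.8369…
After R$245,100.00 payment: R$325,618.8369… − R$245,100.00 = R$80,518.8369…
Balance at month 17: R$80,518.8369… × (1 + 0.011)^6 = R$85,981.3830…
Penalty: 17 × 1.75% × R$570,110.93 = R$169,608.00…
Final settlement = outstanding balance + penalty = R$85,981.3830… + R$169,608.00… = R$255,589.38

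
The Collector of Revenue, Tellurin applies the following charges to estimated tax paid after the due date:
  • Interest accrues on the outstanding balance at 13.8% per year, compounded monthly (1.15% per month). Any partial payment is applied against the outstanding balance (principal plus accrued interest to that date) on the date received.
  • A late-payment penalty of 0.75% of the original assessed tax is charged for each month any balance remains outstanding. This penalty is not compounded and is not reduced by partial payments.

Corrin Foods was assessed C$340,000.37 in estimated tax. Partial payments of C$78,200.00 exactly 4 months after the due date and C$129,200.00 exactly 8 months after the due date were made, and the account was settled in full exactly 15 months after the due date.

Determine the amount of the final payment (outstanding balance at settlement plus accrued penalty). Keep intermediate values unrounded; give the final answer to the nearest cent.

Balance at month 4: C$340,000.3700 × (1 + 0.0115)^4 = C$355,912.2517…
After C$78,200.00 payment: C$355,912.2517… − C$78,200.00 = C$277,712.2517…
Balance at month 8: C$277,712.2517… × (1 + 0.0115)^4 = C$290,709.0742…
After C$129,200.00 payment: C$290,709.0742… − C$129,200.00 = C$161,509.0742…
Balance at month 15: C$161,509.0742… × (1 + 0.0115)^7 = C$174,967.8026…
Penalty: 15 × 0.75% × C$340,000.37 = C$38,250.04…
Final settlement = outstanding balance + penalty = C$174,967.8026… + C$38,250.04… = C$213,217.84

C$213,217.84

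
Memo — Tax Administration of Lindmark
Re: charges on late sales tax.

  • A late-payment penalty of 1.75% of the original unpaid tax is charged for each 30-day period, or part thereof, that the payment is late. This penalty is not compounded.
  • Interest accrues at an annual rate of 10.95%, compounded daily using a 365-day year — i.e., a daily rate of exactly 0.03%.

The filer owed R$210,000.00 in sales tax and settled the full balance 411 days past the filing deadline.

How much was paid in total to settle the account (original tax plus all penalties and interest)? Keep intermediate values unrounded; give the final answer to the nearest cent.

R$289,002.59

Penalty periods: ⌈411/30⌉ = 14; penalty = 14 × 1.75% × R$210,000.00 = R$51,450.00
Interest: R$210,000.00 × ((1 + 0.0003)^411 − 1) = R$210,000.00 × 0.13120282… = R$27,552.5921…
Total = R$210,000.00 + R$51,450.0000 + R$27,552.5921… = R$289,002.59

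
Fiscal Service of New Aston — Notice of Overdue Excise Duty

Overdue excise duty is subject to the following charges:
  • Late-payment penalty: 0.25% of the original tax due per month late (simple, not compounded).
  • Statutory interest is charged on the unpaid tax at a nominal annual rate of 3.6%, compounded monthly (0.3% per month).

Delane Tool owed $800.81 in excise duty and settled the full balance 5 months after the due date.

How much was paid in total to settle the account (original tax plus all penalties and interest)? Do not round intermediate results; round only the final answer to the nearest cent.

$822.90

Late-payment penalty = 0.25% × $800.81 × 5 mo = $10.01…
Interest: $800.81 × ((1 + 0.003)^5 − 1) = $800.81 × 0.0150903… = $12.0844…
Total = $800.81 + $10.0101… + $12.0844… = $822.90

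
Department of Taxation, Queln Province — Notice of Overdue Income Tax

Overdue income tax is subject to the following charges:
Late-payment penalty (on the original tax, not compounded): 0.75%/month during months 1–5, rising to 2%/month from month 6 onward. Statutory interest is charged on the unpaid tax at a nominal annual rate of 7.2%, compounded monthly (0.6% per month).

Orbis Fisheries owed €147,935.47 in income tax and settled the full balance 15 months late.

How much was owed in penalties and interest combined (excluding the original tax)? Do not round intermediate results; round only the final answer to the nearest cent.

€49,022.87

Penalty, months 1–5: 5 × 0.75% × €147,935.47 = €5,547.58…
Penalty, months 6–15: 10 × 2% × €147,935.47 = €29,587.09…
Interest: €147,935.47 × ((1 + 0.006)^15 − 1) = €147,935.47 × 0.0938801… = €13,888.1927…
Penalties + interest = €35,134.6741… + €13,888.1927… = €49,022.87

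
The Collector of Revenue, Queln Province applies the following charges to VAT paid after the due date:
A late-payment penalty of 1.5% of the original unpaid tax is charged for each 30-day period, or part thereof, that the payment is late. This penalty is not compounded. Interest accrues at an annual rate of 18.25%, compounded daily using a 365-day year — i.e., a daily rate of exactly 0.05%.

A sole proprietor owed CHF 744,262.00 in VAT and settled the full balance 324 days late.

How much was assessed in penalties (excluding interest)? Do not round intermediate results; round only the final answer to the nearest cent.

Penalty periods: ⌈324/30⌉ = 11; penalty = 11 × 1.5% × CHF 744,262.00 = CHF 122,803.23

CHF 122,803.23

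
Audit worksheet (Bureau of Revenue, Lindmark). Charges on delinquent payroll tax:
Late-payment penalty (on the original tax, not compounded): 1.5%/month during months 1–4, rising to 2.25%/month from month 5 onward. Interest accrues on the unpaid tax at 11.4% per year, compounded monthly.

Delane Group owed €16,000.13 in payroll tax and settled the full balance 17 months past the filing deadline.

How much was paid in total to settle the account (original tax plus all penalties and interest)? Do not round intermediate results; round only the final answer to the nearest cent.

Penalty, months 1–4: 4 × 1.5% × €16,000.13 = €960.01…
Penalty, months 5–17: 13 × 2.25% × €16,000.13 = €4,680.04…
Interest (11.4%/yr ÷ 12 = 0.95%/month): €16,000.13 × ((1 + 0.0095)^17 − 1) = €2,790.0529…
Total = €16,000.13 + €5,640.0458… + €2,790.0529… = €24,430.23

€24,430.23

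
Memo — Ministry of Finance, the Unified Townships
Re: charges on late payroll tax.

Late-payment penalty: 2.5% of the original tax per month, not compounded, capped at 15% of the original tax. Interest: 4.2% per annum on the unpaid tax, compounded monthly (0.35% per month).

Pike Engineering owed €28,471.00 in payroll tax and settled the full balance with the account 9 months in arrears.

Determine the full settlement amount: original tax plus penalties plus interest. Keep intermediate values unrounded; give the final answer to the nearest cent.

Penalty (uncapped): 9 × 2.5% × €28,471.00 = €6,405.98…; cap = 15% × €28,471.00 = €4,270.65 → penalty = €4,270.65
Interest: €28,471.00 × ((1 + 0.0035)^9 − 1) = €28,471.00 × 0.0319446… = €909.4953…
Total = €28,471.00 + €4,270.6500 + €909.4953… = €33,651.15

€33,651.15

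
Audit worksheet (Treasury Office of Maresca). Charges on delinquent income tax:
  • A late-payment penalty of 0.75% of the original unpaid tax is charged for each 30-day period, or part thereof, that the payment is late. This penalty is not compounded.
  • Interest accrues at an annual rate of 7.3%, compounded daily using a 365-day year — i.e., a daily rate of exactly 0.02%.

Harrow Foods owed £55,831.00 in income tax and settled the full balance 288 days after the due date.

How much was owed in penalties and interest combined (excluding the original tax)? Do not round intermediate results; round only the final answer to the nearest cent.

Penalty periods: ⌈288/30⌉ = 10; penalty = 10 × 0.75% × £55,831.00 = £4,187.33…
Interest: £55,831.00 × ((1 + 0.0002)^288 − 1) = £55,831.00 × 0.05928509… = £3,309.9461…
Penalties + interest = £4,187.3250 + £3,309.9461… = £7,497.27

£7,497.27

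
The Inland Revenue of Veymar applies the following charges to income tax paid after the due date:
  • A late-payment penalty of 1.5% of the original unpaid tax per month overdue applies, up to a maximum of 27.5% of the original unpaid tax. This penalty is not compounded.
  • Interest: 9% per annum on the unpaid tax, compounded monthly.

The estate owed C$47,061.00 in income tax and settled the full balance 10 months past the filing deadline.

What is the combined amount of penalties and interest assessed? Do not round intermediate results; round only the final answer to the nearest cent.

Penalty: 10 × 1.5% × C$47,061.00 = C$7,059.15 (below the 27.5% cap of C$12,941.78…)
Interest (9%/yr ÷ 12 = 0.75%/month): C$47,061.00 × ((1 + 0.0075)^10 − 1) = C$3,651.1122…
Penalties + interest = C$7,059.1500 + C$3,651.1122… = C$10,710.26

C$10,710.26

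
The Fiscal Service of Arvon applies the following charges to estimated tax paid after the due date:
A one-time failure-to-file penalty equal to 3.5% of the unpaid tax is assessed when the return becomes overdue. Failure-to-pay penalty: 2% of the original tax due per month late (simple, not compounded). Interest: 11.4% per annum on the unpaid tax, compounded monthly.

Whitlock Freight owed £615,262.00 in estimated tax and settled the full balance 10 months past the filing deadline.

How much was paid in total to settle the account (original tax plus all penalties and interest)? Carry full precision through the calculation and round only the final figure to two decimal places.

£820,861.56

Failure-to-file penalty: 3.5% × £615,262.00 = £21,534.17
Failure-to-pay penalty = 2% × £615,262.00 × 10 mo = £123,052.40
Interest (11.4%/yr ÷ 12 = 0.95%/month): £615,262.00 × ((1 + 0.0095)^10 − 1) = £61,012.9885…
Total = £615,262.00 + £144,586.5700 + £61,012.9885… = £820,861.56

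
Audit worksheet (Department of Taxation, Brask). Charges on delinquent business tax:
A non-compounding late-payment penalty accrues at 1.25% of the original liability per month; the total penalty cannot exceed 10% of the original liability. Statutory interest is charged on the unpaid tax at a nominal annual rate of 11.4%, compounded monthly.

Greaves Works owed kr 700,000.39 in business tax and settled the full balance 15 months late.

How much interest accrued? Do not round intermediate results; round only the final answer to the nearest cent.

Interest (11.4%/yr ÷ 12 = 0.95%/month): kr 700,000.39 × ((1 + 0.0095)^15 − 1) = kr 106,664.4562…

kr 106,664.46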